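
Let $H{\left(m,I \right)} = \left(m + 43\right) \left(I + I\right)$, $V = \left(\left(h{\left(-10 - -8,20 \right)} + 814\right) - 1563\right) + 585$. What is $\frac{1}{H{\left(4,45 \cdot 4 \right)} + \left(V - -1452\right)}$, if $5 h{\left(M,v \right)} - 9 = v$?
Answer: $\frac{5}{91069} \approx 5.4903 \cdot 10^{-5}$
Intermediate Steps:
$h{\left(M,v \right)} = \frac{9}{5} + \frac{v}{5}$
$V = - \frac{791}{5}$ ($V = \left(\left(\left(\frac{9}{5} + \frac{1}{5} \cdot 20\right) + 814\right) - 1563\right) + 585 = \left(\left(\left(\frac{9}{5} + 4\right) + 814\right) - 1563\right) + 585 = \left(\left(\frac{29}{5} + 814\right) - 1563\right) + 585 = \left(\frac{4099}{5} - 1563\right) + 585 = - \frac{3716}{5} + 585 = - \frac{791}{5} \approx -158.2$)
$H{\left(m,I \right)} = 2 I \left(43 + m\right)$ ($H{\left(m,I \right)} = \left(43 + m\right) 2 I = 2 I \left(43 + m\right)$)
$\frac{1}{H{\left(4,45 \cdot 4 \right)} + \left(V - -1452\right)} = \frac{1}{2 \cdot 45 \cdot 4 \left(43 + 4\right) - - \frac{6469}{5}} = \frac{1}{2 \cdot 180 \cdot 47 + \left(- \frac{791}{5} + 1452\right)} = \frac{1}{16920 + \frac{6469}{5}} = \frac{1}{\frac{91069}{5}} = \frac{5}{91069}$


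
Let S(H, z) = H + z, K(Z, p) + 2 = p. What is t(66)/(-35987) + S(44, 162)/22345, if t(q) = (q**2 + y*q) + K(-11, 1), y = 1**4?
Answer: -91373923/804129515 ≈ -0.11363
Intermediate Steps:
K(Z, p) = -2 + p
y = 1
t(q) = -1 + q + q**2 (t(q) = (q**2 + 1*q) + (-2 + 1) = (q**2 + q) - 1 = (q + q**2) - 1 = -1 + q + q**2)
t(66)/(-35987) + S(44, 162)/22345 = (-1 + 66 + 66**2)/(-35987) + (44 + 162)/22345 = (-1 + 66 + 4356)*(-1/35987) + 206*(1/22345) = 4421*(-1/35987) + 206/22345 = -4421/35987 + 206/22345 = -91373923/804129515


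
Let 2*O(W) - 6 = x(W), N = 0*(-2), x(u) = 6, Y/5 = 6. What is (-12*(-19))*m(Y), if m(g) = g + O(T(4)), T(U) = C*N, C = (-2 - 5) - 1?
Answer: 8208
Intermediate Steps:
Y = 30 (Y = 5*6 = 30)
C = -8 (C = -7 - 1 = -8)
N = 0
T(U) = 0 (T(U) = -8*0 = 0)
O(W) = 6 (O(W) = 3 + (½)*6 = 3 + 3 = 6)
m(g) = 6 + g (m(g) = g + 6 = 6 + g)
(-12*(-19))*m(Y) = (-12*(-19))*(6 + 30) = 228*36 = 8208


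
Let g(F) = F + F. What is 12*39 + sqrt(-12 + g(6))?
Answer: 468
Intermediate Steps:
g(F) = 2*F
12*39 + sqrt(-12 + g(6)) = 12*39 + sqrt(-12 + 2*6) = 468 + sqrt(-12 + 12) = 468 + sqrt(0) = 468 + 0 = 468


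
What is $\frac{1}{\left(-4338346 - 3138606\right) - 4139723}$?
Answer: $- \frac{1}{11616675} \approx -8.6083 \cdot 10^{-8}$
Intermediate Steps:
$\frac{1}{\left(-4338346 - 3138606\right) - 4139723} = \frac{1}{-7476952 - 4139723} = \frac{1}{-11616675} = - \frac{1}{11616675}$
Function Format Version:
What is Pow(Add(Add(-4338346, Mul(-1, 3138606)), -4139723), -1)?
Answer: Rational(-1, 11616675) ≈ -8.6083e-8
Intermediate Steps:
Pow(Add(Add(-4338346, Mul(-1, 3138606)), -4139723), -1) = Pow(Add(Add(-4338346, -3138606), -4139723), -1) = Pow(Add(-7476952, -4139723), -1) = Pow(-11616675, -1) = Rational(-1, 11616675)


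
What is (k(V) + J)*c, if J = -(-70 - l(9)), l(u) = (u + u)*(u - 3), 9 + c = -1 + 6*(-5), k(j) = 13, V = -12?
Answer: -7640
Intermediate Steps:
c = -40 (c = -9 + (-1 + 6*(-5)) = -9 + (-1 - 30) = -9 - 31 = -40)
l(u) = 2*u*(-3 + u) (l(u) = (2*u)*(-3 + u) = 2*u*(-3 + u))
J = 178 (J = -(-70 - 2*9*(-3 + 9)) = -(-70 - 2*9*6) = -(-70 - 1*108) = -(-70 - 108) = -1*(-178) = 178)
(k(V) + J)*c = (13 + 178)*(-40) = 191*(-40) = -7640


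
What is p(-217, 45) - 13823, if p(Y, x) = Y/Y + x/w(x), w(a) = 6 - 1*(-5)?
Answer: -151997/11 ≈ -13818.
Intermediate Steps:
w(a) = 11 (w(a) = 6 + 5 = 11)
p(Y, x) = 1 + x/11 (p(Y, x) = Y/Y + x/11 = 1 + x*(1/11) = 1 + x/11)
p(-217, 45) - 13823 = (1 + (1/11)*45) - 13823 = (1 + 45/11) - 13823 = 56/11 - 13823 = -151997/11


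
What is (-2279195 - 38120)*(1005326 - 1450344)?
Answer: 1031246886670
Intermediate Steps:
(-2279195 - 38120)*(1005326 - 1450344) = -2317315*(-445018) = 1031246886670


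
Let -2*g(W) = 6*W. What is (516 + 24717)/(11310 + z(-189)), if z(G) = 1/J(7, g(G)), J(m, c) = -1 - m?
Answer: 201864/90479 ≈ 2.2311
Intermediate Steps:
g(W) = -3*W
z(G) = -1/8 (z(G) = 1/(-1 - 1*7) = 1/(-1 - 7) = 1/(-8) = -1/8)
(516 + 24717)/(11310 + z(-189)) = (516 + 24717)/(11310 - 1/8) = 25233/(90479/8) = 25233*(8/90479) = 201864/90479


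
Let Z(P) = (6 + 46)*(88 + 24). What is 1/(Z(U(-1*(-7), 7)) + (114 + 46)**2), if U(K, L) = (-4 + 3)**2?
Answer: 1/31424 ≈ 3.1823e-5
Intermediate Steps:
U(K, L) = 1 (U(K, L) = (-1)**2 = 1)
Z(P) = 5824 (Z(P) = 52*112 = 5824)
1/(Z(U(-1*(-7), 7)) + (114 + 46)**2) = 1/(5824 + (114 + 46)**2) = 1/(5824 + 160**2) = 1/(5824 + 25600) = 1/31424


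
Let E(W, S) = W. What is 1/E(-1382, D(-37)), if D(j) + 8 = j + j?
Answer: -1/1382 ≈ -0.00072359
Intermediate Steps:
D(j) = -8 + 2*j (D(j) = -8 + (j + j) = -8 + 2*j)
1/E(-1382, D(-37)) = 1/(-1382) = -1/1382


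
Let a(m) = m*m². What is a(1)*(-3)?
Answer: -3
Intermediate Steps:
a(m) = m³
a(1)*(-3) = 1³*(-3) = 1*(-3) = -3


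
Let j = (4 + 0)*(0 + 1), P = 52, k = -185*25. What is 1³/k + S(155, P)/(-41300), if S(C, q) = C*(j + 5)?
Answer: -259727/7640500 ≈ -0.033993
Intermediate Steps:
k = -4625
j = 4 (j = 4*1 = 4)
S(C, q) = 9*C (S(C, q) = C*(4 + 5) = C*9 = 9*C)
1³/k + S(155, P)/(-41300) = 1³/(-4625) + (9*155)/(-41300) = 1*(-1/4625) + 1395*(-1/41300) = -1/4625 - 279/8260 = -259727/7640500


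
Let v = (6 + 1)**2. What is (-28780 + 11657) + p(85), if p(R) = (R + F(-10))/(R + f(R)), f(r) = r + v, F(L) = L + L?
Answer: -3749872/219 ≈ -17123.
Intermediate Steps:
v = 49 (v = 7**2 = 49)
F(L) = 2*L
f(r) = 49 + r (f(r) = r + 49 = 49 + r)
p(R) = (-20 + R)/(49 + 2*R) (p(R) = (R + 2*(-10))/(R + (49 + R)) = (R - 20)/(49 + 2*R) = (-20 + R)/(49 + 2*R))
(-28780 + 11657) + p(85) = (-28780 + 11657) + (-20 + 85)/(49 + 2*85) = -17123 + 65/(49 + 170) = -17123 + 65/219 = -3749872/219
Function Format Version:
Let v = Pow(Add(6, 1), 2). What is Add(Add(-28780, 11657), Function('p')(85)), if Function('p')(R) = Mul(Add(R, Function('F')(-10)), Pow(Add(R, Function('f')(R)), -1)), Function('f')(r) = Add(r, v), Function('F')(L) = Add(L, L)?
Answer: Rational(-3749872, 219) ≈ -17123.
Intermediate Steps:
v = 49 (v = Pow(7, 2) = 49)
Function('F')(L) = Mul(2, L)
Function('f')(r) = Add(49, r) (Function('f')(r) = Add(r, 49) = Add(49, r))
Function('p')(R) = Mul(Pow(Add(49, Mul(2, R)), -1), Add(-20, R)) (Function('p')(R) = Mul(Add(R, Mul(2, -10)), Pow(Add(R, Add(49, R)), -1)) = Mul(Add(R, -20), Pow(Add(49, Mul(2, R)), -1)) = Mul(Add(-20, R), Pow(Add(49, Mul(2, R)), -1)) = Mul(Pow(Add(49, Mul(2, R)), -1), Add(-20, R)))
Add(Add(-28780, 11657), Function('p')(85)) = Add(Add(-28780, 11657), Mul(Pow(Add(49, Mul(2, 85)), -1), Add(-20, 85))) = Add(-17123, Mul(Pow(Add(49, 170), -1), 65)) = Add(-17123, Mul(Pow(219, -1), 65)) = Add(-17123, Mul(Rational(1, 219), 65)) = Add(-17123, Rational(65, 219)) = Rational(-3749872, 219)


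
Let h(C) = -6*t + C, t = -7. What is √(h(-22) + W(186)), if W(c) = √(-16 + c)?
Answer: √(20 + √170) ≈ 5.7479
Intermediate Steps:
h(C) = 42 + C (h(C) = -6*(-7) + C = 42 + C)
√(h(-22) + W(186)) = √((42 - 22) + √(-16 + 186)) = √(20 + √170)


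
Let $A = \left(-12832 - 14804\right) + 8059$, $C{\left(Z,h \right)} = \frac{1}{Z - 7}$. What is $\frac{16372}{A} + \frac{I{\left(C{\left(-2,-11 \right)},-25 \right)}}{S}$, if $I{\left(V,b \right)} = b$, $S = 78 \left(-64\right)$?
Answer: $- \frac{81239599}{97728384} \approx -0.83128$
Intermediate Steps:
$C{\left(Z,h \right)} = \frac{1}{-7 + Z}$
$S = -4992$
$A = -19577$ ($A = -27636 + 8059 = -19577$)
$\frac{16372}{A} + \frac{I{\left(C{\left(-2,-11 \right)},-25 \right)}}{S} = \frac{16372}{-19577} - \frac{25}{-4992} = 16372 \left(- \frac{1}{19577}\right) - - \frac{25}{4992} = - \frac{16372}{19577} + \frac{25}{4992} = - \frac{81239599}{97728384}$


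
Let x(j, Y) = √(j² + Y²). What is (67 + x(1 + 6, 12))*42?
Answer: 2814 + 42*√193 ≈ 3397.5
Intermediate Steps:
x(j, Y) = √(Y² + j²)
(67 + x(1 + 6, 12))*42 = (67 + √(12² + (1 + 6)²))*42 = (67 + √(144 + 7²))*42 = (67 + √(144 + 49))*42 = (67 + √193)*42 = 2814 + 42*√193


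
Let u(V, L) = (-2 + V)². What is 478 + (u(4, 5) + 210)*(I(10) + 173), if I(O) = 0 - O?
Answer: 35360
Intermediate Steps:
I(O) = -O
478 + (u(4, 5) + 210)*(I(10) + 173) = 478 + ((-2 + 4)² + 210)*(-1*10 + 173) = 478 + (2² + 210)*(-10 + 173) = 478 + (4 + 210)*163 = 478 + 214*163 = 478 + 34882 = 35360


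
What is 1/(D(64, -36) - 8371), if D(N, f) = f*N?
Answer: -1/10675 ≈ -9.3677e-5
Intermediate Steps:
D(N, f) = N*f
1/(D(64, -36) - 8371) = 1/(64*(-36) - 8371) = 1/(-2304 - 8371) = 1/(-10675) = -1/10675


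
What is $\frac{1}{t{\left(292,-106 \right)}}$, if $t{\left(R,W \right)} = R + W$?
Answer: $\frac{1}{186} \approx 0.0053763$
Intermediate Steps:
$\frac{1}{t{\left(292,-106 \right)}} = \frac{1}{292 - 106} = \frac{1}{186}$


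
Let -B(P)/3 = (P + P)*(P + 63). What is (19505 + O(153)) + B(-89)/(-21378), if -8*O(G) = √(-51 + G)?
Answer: 69498629/3563 - √102/8 ≈ 19504.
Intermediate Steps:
O(G) = -√(-51 + G)/8
B(P) = -6*P*(63 + P) (B(P) = -3*(P + P)*(P + 63) = -3*2*P*(63 + P) = -6*P*(63 + P))
(19505 + O(153)) + B(-89)/(-21378) = (19505 - √(-51 + 153)/8) - 6*(-89)*(63 - 89)/(-21378) = (19505 - √102/8) - 6*(-89)*(-26)*(-1/21378) = (19505 - √102/8) - 13884*(-1/21378) = (19505 - √102/8) + 2314/3563 = 69498629/3563 - √102/8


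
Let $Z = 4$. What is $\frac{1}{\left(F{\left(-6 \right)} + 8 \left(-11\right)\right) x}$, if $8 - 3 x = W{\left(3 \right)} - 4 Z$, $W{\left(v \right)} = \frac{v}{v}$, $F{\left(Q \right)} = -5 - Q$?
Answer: $- \frac{1}{667} \approx -0.0014993$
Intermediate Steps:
$W{\left(v \right)} = 1$
$x = \frac{23}{3}$ ($x = \frac{8}{3} - \frac{1 - 16}{3} = \frac{8}{3} - -5 = \frac{8}{3} + 5 = \frac{23}{3} \approx 7.6667$)
$\frac{1}{\left(F{\left(-6 \right)} + 8 \left(-11\right)\right) x} = \frac{1}{\left(\left(-5 - -6\right) + 8 \left(-11\right)\right) \frac{23}{3}} = \frac{1}{\left(\left(-5 + 6\right) - 88\right) \frac{23}{3}} = \frac{1}{\left(1 - 88\right) \frac{23}{3}} = \frac{1}{\left(-87\right) \frac{23}{3}} = \frac{1}{-667} = - \frac{1}{667}$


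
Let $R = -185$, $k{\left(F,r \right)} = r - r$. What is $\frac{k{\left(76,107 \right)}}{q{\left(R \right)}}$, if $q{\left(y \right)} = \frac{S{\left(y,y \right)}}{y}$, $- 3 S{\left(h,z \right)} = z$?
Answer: $0$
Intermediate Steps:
$S{\left(h,z \right)} = - \frac{z}{3}$
$k{\left(F,r \right)} = 0$
$q{\left(y \right)} = - \frac{1}{3}$ ($q{\left(y \right)} = \frac{\left(- \frac{1}{3}\right) y}{y} = - \frac{1}{3}$)
$\frac{k{\left(76,107 \right)}}{q{\left(R \right)}} = \frac{0}{- \frac{1}{3}} = 0 \left(-3\right) = 0$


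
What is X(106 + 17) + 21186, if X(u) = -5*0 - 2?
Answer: 21184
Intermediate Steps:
X(u) = -2 (X(u) = 0 - 2 = -2)
X(106 + 17) + 21186 = -2 + 21186 = 21184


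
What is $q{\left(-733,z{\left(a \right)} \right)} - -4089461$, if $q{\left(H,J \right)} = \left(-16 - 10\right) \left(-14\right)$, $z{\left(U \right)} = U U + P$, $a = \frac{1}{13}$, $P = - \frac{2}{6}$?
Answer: $4089825$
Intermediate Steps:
$P = - \frac{1}{3}$ ($P = \left(-2\right) \frac{1}{6} = - \frac{1}{3} \approx -0.33333$)
$a = \frac{1}{13} \approx 0.076923$
$z{\left(U \right)} = - \frac{1}{3} + U^{2}$ ($z{\left(U \right)} = U U - \frac{1}{3} = U^{2} - \frac{1}{3} = - \frac{1}{3} + U^{2}$)
$q{\left(H,J \right)} = 364$ ($q{\left(H,J \right)} = \left(-26\right) \left(-14\right) = 364$)
$q{\left(-733,z{\left(a \right)} \right)} - -4089461 = 364 - -4089461 = 364 + 4089461 = 4089825$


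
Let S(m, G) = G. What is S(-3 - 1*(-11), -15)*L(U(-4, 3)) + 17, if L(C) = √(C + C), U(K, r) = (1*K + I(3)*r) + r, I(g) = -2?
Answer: 17 - 15*I*√14 ≈ 17.0 - 56.125*I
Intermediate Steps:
U(K, r) = K - r (U(K, r) = (1*K - 2*r) + r = (K - 2*r) + r = K - r)
L(C) = √2*√C (L(C) = √(2*C) = √2*√C)
S(-3 - 1*(-11), -15)*L(U(-4, 3)) + 17 = -15*√2*√(-4 - 1*3) + 17 = -15*√2*√(-4 - 3) + 17 = -15*√2*√(-7) + 17 = -15*√2*I*√7 + 17 = -15*I*√14 + 17 = 17 - 15*I*√14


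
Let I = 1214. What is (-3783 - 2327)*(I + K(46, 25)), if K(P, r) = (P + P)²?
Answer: -59132580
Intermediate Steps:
K(P, r) = 4*P² (K(P, r) = (2*P)² = 4*P²)
(-3783 - 2327)*(I + K(46, 25)) = (-3783 - 2327)*(1214 + 4*46²) = -6110*(1214 + 4*2116) = -6110*(1214 + 8464) = -6110*9678 = -59132580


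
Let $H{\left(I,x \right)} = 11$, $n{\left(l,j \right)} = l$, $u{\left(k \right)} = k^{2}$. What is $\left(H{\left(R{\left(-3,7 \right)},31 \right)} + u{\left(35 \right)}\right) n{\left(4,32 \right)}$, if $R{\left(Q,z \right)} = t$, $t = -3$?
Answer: $4944$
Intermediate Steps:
$R{\left(Q,z \right)} = -3$
$\left(H{\left(R{\left(-3,7 \right)},31 \right)} + u{\left(35 \right)}\right) n{\left(4,32 \right)} = \left(11 + 35^{2}\right) 4 = \left(11 + 1225\right) 4 = 1236 \cdot 4 = 4944$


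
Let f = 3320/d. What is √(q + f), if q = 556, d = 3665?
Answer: 2*√74804849/733 ≈ 23.599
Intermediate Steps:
f = 664/733 (f = 3320/3665 = 3320*(1/3665) = 664/733 ≈ 0.90587)
√(q + f) = √(556 + 664/733) = √(408212/733) = 2*√74804849/733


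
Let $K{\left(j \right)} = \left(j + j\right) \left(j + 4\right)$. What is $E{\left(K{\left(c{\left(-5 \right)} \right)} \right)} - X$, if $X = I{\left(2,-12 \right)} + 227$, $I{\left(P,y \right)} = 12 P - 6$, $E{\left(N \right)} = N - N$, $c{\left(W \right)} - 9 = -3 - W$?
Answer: $-245$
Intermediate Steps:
$c{\left(W \right)} = 6 - W$ ($c{\left(W \right)} = 9 - \left(3 + W\right) = 6 - W$)
$K{\left(j \right)} = 2 j \left(4 + j\right)$
$E{\left(N \right)} = 0$
$I{\left(P,y \right)} = -6 + 12 P$
$X = 245$ ($X = \left(-6 + 12 \cdot 2\right) + 227 = \left(-6 + 24\right) + 227 = 18 + 227 = 245$)
$E{\left(K{\left(c{\left(-5 \right)} \right)} \right)} - X = 0 - 245 = -245$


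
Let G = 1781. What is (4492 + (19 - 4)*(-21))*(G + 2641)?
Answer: 18470694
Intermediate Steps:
(4492 + (19 - 4)*(-21))*(G + 2641) = (4492 + (19 - 4)*(-21))*(1781 + 2641) = (4492 + 15*(-21))*4422 = (4492 - 315)*4422 = 4177*4422 = 18470694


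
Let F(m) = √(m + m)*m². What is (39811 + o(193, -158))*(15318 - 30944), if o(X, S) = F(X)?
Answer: -622086686 - 582052874*√386 ≈ -1.2058e+10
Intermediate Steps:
F(m) = √2*m^(5/2) (F(m) = √(2*m)*m² = (√2*√m)*m² = √2*m^(5/2))
o(X, S) = √2*X^(5/2)
(39811 + o(193, -158))*(15318 - 30944) = (39811 + √2*193^(5/2))*(15318 - 30944) = (39811 + √2*(37249*√193))*(-15626) = (39811 + 37249*√386)*(-15626) = -622086686 - 582052874*√386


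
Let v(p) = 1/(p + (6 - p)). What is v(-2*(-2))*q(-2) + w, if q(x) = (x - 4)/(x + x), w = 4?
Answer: 17/4 ≈ 4.2500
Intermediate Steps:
q(x) = (-4 + x)/(2*x) (q(x) = (-4 + x)/((2*x)) = (-4 + x)*(1/(2*x)) = (-4 + x)/(2*x))
v(p) = ⅙ (v(p) = 1/6 = ⅙)
v(-2*(-2))*q(-2) + w = ((½)*(-4 - 2)/(-2))/6 + 4 = ((½)*(-½)*(-6))/6 + 4 = (⅙)*(3/2) + 4 = ¼ + 4 = 17/4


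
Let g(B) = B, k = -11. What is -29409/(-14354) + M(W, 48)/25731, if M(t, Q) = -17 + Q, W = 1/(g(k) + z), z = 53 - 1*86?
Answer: 757167953/369342774 ≈ 2.0500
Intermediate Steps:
z = -33 (z = 53 - 86 = -33)
W = -1/44 (W = 1/(-11 - 33) = 1/(-44) = -1/44 ≈ -0.022727)
-29409/(-14354) + M(W, 48)/25731 = -29409/(-14354) + (-17 + 48)/25731 = -29409*(-1/14354) + 31*(1/25731) = 29409/14354 + 31/25731 = 757167953/369342774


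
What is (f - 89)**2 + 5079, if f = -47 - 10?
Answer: 26395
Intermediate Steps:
f = -57
(f - 89)**2 + 5079 = (-57 - 89)**2 + 5079 = (-146)**2 + 5079 = 21316 + 5079 = 26395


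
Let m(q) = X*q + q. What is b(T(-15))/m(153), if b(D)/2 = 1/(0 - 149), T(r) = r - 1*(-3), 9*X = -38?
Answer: 2/73457 ≈ 2.7227e-5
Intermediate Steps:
X = -38/9 (X = (⅑)*(-38) = -38/9 ≈ -4.2222)
T(r) = 3 + r (T(r) = r + 3 = 3 + r)
b(D) = -2/149 (b(D) = 2/(0 - 149) = 2/(-149) = 2*(-1/149) = -2/149)
m(q) = -29*q/9 (m(q) = -38*q/9 + q = -29*q/9)
b(T(-15))/m(153) = -2/(149*((-29/9*153))) = -2/149/(-493) = -2/149*(-1/493) = 2/73457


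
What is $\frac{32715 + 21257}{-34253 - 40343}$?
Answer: $- \frac{13493}{18649} \approx -0.72352$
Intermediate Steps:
$\frac{32715 + 21257}{-34253 - 40343} = \frac{53972}{-74596} = 53972 \left(- \frac{1}{74596}\right) = - \frac{13493}{18649}$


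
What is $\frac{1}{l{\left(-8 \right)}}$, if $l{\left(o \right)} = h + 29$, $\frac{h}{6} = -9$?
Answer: $- \frac{1}{25} \approx -0.04$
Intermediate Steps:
$h = -54$ ($h = 6 \left(-9\right) = -54$)
$l{\left(o \right)} = -25$ ($l{\left(o \right)} = -54 + 29 = -25$)
$\frac{1}{l{\left(-8 \right)}} = \frac{1}{-25} = - \frac{1}{25}$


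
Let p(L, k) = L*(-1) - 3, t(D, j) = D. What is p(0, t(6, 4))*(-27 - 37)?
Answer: 192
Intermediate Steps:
p(L, k) = -3 - L (p(L, k) = -L - 3 = -3 - L)
p(0, t(6, 4))*(-27 - 37) = (-3 - 1*0)*(-27 - 37) = (-3 + 0)*(-64) = -3*(-64) = 192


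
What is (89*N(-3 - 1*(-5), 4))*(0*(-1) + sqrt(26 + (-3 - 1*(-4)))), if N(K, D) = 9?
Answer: 2403*sqrt(3) ≈ 4162.1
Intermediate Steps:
(89*N(-3 - 1*(-5), 4))*(0*(-1) + sqrt(26 + (-3 - 1*(-4)))) = (89*9)*(0*(-1) + sqrt(26 + (-3 - 1*(-4)))) = 801*(0 + sqrt(26 + (-3 + 4))) = 801*(0 + sqrt(26 + 1)) = 801*(0 + sqrt(27)) = 801*(0 + 3*sqrt(3)) = 801*(3*sqrt(3)) = 2403*sqrt(3)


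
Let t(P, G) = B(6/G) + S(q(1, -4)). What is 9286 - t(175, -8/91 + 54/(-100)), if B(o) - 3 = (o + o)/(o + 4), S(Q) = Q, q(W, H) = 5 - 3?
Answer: 18406679/1984 ≈ 9277.6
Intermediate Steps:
q(W, H) = 2
B(o) = 3 + 2*o/(4 + o) (B(o) = 3 + (o + o)/(o + 4) = 3 + (2*o)/(4 + o) = 3 + 2*o/(4 + o))
t(P, G) = 2 + (12 + 30/G)/(4 + 6/G) (t(P, G) = (12 + 5*(6/G))/(4 + 6/G) + 2 = (12 + 30/G)/(4 + 6/G) + 2 = 2 + (12 + 30/G)/(4 + 6/G))
9286 - t(175, -8/91 + 54/(-100)) = 9286 - (21 + 10*(-8/91 + 54/(-100)))/(3 + 2*(-8/91 + 54/(-100))) = 9286 - (21 + 10*(-8*1/91 + 54*(-1/100)))/(3 + 2*(-8*1/91 + 54*(-1/100))) = 9286 - (21 + 10*(-8/91 - 27/50))/(3 + 2*(-8/91 - 27/50)) = 9286 - (21 + 10*(-2857/4550))/(3 + 2*(-2857/4550)) = 9286 - (21 - 2857/455)/(3 - 2857/2275) = 9286 - 6698/(3968/2275*455) = 9286 - 2275*6698/(3968*455) = 9286 - 1*16745/1984 = 9286 - 16745/1984 = 18406679/1984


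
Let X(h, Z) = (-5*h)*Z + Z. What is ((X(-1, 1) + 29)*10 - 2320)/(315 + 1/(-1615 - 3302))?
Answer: -4843245/774427 ≈ -6.2540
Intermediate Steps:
X(h, Z) = Z - 5*Z*h (X(h, Z) = -5*Z*h + Z = Z - 5*Z*h)
((X(-1, 1) + 29)*10 - 2320)/(315 + 1/(-1615 - 3302)) = ((1*(1 - 5*(-1)) + 29)*10 - 2320)/(315 + 1/(-1615 - 3302)) = ((1*(1 + 5) + 29)*10 - 2320)/(315 + 1/(-4917)) = ((1*6 + 29)*10 - 2320)/(315 - 1/4917) = ((6 + 29)*10 - 2320)/(1548854/4917) = (35*10 - 2320)*(4917/1548854) = (350 - 2320)*(4917/1548854) = -1970*4917/1548854 = -4843245/774427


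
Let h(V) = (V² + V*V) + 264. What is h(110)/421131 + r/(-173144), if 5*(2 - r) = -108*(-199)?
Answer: 657080657/7925685420 ≈ 0.082905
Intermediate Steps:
r = -21482/5 (r = 2 - (-108)*(-199)/5 = 2 - ⅕*21492 = 2 - 21492/5 = -21482/5 ≈ -4296.4)
h(V) = 264 + 2*V² (h(V) = (V² + V²) + 264 = 2*V² + 264 = 264 + 2*V²)
h(110)/421131 + r/(-173144) = (264 + 2*110²)/421131 - 21482/5/(-173144) = (264 + 2*12100)*(1/421131) - 21482/5*(-1/173144) = (264 + 24200)*(1/421131) + 467/18820 = 24464*(1/421131) + 467/18820 = 24464/421131 + 467/18820 = 657080657/7925685420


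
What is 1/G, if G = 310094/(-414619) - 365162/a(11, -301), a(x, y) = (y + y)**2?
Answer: -10732827434/18841600661 ≈ -0.56963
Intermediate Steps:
a(x, y) = 4*y**2 (a(x, y) = (2*y)**2 = 4*y**2)
G = -18841600661/10732827434 (G = 310094/(-414619) - 365162/(4*(-301)**2) = 310094*(-1/414619) - 365162/(4*90601) = -310094/414619 - 365162/362404 = -310094/414619 - 365162*1/362404 = -310094/414619 - 26083/25886 = -18841600661/10732827434 ≈ -1.7555)
1/G = 1/(-18841600661/10732827434) = -10732827434/18841600661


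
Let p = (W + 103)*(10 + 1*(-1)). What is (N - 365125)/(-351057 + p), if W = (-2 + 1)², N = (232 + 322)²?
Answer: 19403/116707 ≈ 0.16625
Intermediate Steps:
N = 306916 (N = 554² = 306916)
W = 1 (W = (-1)² = 1)
p = 936 (p = (1 + 103)*(10 + 1*(-1)) = 104*(10 - 1) = 104*9 = 936)
(N - 365125)/(-351057 + p) = (306916 - 365125)/(-351057 + 936) = -58209/(-350121) = -58209*(-1/350121) = 19403/116707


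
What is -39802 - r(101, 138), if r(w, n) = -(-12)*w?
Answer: -41014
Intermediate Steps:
r(w, n) = 12*w
-39802 - r(101, 138) = -39802 - 12*101 = -39802 - 1*1212 = -39802 - 1212 = -41014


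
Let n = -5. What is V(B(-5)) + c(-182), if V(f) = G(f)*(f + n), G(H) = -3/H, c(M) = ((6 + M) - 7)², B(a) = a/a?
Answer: 33501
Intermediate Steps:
B(a) = 1
c(M) = (-1 + M)²
V(f) = -3*(-5 + f)/f (V(f) = (-3/f)*(f - 5) = (-3/f)*(-5 + f) = -3*(-5 + f)/f)
V(B(-5)) + c(-182) = (-3 + 15/1) + (-1 - 182)² = (-3 + 15*1) + (-183)² = (-3 + 15) + 33489 = 12 + 33489 = 33501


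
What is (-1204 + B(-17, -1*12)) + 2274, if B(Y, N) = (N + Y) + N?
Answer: 1029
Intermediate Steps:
B(Y, N) = Y + 2*N
(-1204 + B(-17, -1*12)) + 2274 = (-1204 + (-17 + 2*(-1*12))) + 2274 = (-1204 + (-17 + 2*(-12))) + 2274 = (-1204 + (-17 - 24)) + 2274 = (-1204 - 41) + 2274 = -1245 + 2274 = 1029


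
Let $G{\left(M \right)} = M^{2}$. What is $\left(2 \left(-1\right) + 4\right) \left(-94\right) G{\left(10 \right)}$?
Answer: $-18800$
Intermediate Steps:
$\left(2 \left(-1\right) + 4\right) \left(-94\right) G{\left(10 \right)} = \left(2 \left(-1\right) + 4\right) \left(-94\right) 10^{2} = \left(-2 + 4\right) \left(-94\right) 100 = 2 \left(-94\right) 100 = \left(-188\right) 100 = -18800$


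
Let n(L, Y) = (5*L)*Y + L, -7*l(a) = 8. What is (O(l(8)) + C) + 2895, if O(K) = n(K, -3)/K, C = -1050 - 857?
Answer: 974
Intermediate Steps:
l(a) = -8/7 (l(a) = -⅐*8 = -8/7)
C = -1907
n(L, Y) = L + 5*L*Y (n(L, Y) = 5*L*Y + L = L + 5*L*Y)
O(K) = -14 (O(K) = (K*(1 + 5*(-3)))/K = (K*(1 - 15))/K = (K*(-14))/K = (-14*K)/K = -14)
(O(l(8)) + C) + 2895 = (-14 - 1907) + 2895 = -1921 + 2895 = 974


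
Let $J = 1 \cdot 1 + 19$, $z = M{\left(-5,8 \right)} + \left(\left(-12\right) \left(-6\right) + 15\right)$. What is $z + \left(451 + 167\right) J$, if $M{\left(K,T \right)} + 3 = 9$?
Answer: $12453$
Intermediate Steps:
$M{\left(K,T \right)} = 6$ ($M{\left(K,T \right)} = -3 + 9 = 6$)
$z = 93$ ($z = 6 + \left(\left(-12\right) \left(-6\right) + 15\right) = 6 + \left(72 + 15\right) = 6 + 87 = 93$)
$J = 20$ ($J = 1 + 19 = 20$)
$z + \left(451 + 167\right) J = 93 + \left(451 + 167\right) 20 = 93 + 618 \cdot 20 = 93 + 12360 = 12453$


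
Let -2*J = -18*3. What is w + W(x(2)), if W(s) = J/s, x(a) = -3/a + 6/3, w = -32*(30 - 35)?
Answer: 214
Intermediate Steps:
J = 27 (J = -(-9)*3 = -½*(-54) = 27)
w = 160 (w = -32*(-5) = 160)
x(a) = 2 - 3/a (x(a) = -3/a + 6*(⅓) = -3/a + 2 = 2 - 3/a)
W(s) = 27/s
w + W(x(2)) = 160 + 27/(2 - 3/2) = 160 + 27/(½) = 160 + 27*2 = 160 + 54 = 214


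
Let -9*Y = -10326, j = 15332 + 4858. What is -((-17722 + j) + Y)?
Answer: -10846/3 ≈ -3615.3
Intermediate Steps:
j = 20190
Y = 3442/3 (Y = -⅑*(-10326) = 3442/3 ≈ 1147.3)
-((-17722 + j) + Y) = -((-17722 + 20190) + 3442/3) = -(2468 + 3442/3) = -1*10846/3 = -10846/3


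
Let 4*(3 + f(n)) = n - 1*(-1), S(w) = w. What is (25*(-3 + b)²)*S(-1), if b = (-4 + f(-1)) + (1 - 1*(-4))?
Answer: -625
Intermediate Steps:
f(n) = -11/4 + n/4 (f(n) = -3 + (n - 1*(-1))/4 = -3 + (n + 1)/4 = -3 + (1 + n)/4 = -3 + (¼ + n/4) = -11/4 + n/4)
b = -2 (b = (-4 + (-11/4 + (¼)*(-1))) + (1 - 1*(-4)) = (-4 + (-11/4 - ¼)) + (1 + 4) = (-4 - 3) + 5 = -7 + 5 = -2)
(25*(-3 + b)²)*S(-1) = (25*(-3 - 2)²)*(-1) = (25*(-5)²)*(-1) = (25*25)*(-1) = 625*(-1) = -625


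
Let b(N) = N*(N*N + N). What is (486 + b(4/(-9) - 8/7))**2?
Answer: 14678011124676964/62523502209 ≈ 2.3476e+5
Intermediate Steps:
b(N) = N*(N + N**2) (b(N) = N*(N**2 + N) = N*(N + N**2))
(486 + b(4/(-9) - 8/7))**2 = (486 + (4/(-9) - 8/7)**2*(1 + (4/(-9) - 8/7)))**2 = (486 + (4*(-1/9) - 8*1/7)**2*(1 + (4*(-1/9) - 8*1/7)))**2 = (486 + (-4/9 - 8/7)**2*(1 + (-4/9 - 8/7)))**2 = (486 + (-100/63)**2*(1 - 100/63))**2 = (486 + (10000/3969)*(-37/63))**2 = (486 - 370000/250047)**2 = (121152842/250047)**2 = 14678011124676964/62523502209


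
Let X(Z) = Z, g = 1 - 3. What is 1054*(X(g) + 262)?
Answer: 274040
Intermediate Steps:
g = -2
1054*(X(g) + 262) = 1054*(-2 + 262) = 1054*260 = 274040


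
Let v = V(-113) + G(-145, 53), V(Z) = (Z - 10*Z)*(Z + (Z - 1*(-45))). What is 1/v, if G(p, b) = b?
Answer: -1/184024 ≈ -5.4341e-6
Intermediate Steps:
V(Z) = -9*Z*(45 + 2*Z) (V(Z) = (-9*Z)*(Z + (Z + 45)) = (-9*Z)*(Z + (45 + Z)) = (-9*Z)*(45 + 2*Z) = -9*Z*(45 + 2*Z))
v = -184024 (v = -9*(-113)*(45 + 2*(-113)) + 53 = -9*(-113)*(45 - 226) + 53 = -9*(-113)*(-181) + 53 = -184077 + 53 = -184024)
1/v = 1/(-184024) = -1/184024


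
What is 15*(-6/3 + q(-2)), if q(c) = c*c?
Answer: 30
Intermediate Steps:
q(c) = c²
15*(-6/3 + q(-2)) = 15*(-6/3 + (-2)²) = 15*(-6*⅓ + 4) = 15*(-2 + 4) = 15*2 = 30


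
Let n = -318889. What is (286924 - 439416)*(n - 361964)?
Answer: 103824635676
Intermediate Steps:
(286924 - 439416)*(n - 361964) = (286924 - 439416)*(-318889 - 361964) = -152492*(-680853) = 103824635676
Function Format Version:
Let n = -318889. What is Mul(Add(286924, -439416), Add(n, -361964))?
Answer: 103824635676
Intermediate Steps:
Mul(Add(286924, -439416), Add(n, -361964)) = Mul(Add(286924, -439416), Add(-318889, -361964)) = Mul(-152492, -680853) = 103824635676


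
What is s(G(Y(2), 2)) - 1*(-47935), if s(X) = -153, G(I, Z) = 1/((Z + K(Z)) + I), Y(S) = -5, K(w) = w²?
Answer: 47782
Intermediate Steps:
G(I, Z) = 1/(I + Z + Z²) (G(I, Z) = 1/((Z + Z²) + I) = 1/(I + Z + Z²))
s(G(Y(2), 2)) - 1*(-47935) = -153 - 1*(-47935) = -153 + 47935 = 47782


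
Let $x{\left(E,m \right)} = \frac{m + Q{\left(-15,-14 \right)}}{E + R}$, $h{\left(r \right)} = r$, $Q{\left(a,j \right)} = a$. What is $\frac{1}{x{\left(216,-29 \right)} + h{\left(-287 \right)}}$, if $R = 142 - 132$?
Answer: $- \frac{113}{32453} \approx -0.003482$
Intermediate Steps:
$R = 10$
$x{\left(E,m \right)} = \frac{-15 + m}{10 + E}$ ($x{\left(E,m \right)} = \frac{m - 15}{E + 10} = \frac{-15 + m}{10 + E}$)
$\frac{1}{x{\left(216,-29 \right)} + h{\left(-287 \right)}} = \frac{1}{\frac{-15 - 29}{10 + 216} - 287} = \frac{1}{\frac{1}{226} \left(-44\right) - 287} = \frac{1}{- \frac{22}{113} - 287} = \frac{1}{- \frac{32453}{113}} = - \frac{113}{32453}$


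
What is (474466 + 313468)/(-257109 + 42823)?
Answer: -393967/107143 ≈ -3.6770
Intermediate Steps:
(474466 + 313468)/(-257109 + 42823) = 787934/(-214286) = 787934*(-1/214286) = -393967/107143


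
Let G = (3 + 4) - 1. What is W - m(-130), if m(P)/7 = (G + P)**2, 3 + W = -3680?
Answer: -111315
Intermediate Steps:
W = -3683 (W = -3 - 3680 = -3683)
G = 6 (G = 7 - 1 = 6)
m(P) = 7*(6 + P)**2
W - m(-130) = -3683 - 7*(6 - 130)**2 = -3683 - 7*(-124)**2 = -3683 - 7*15376 = -3683 - 1*107632 = -3683 - 107632 = -111315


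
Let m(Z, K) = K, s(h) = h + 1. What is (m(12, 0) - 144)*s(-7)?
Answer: 864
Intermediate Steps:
s(h) = 1 + h
(m(12, 0) - 144)*s(-7) = (0 - 144)*(1 - 7) = -144*(-6) = 864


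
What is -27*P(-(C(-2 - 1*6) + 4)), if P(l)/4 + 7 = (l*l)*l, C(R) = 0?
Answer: 7668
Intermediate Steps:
P(l) = -28 + 4*l**3 (P(l) = -28 + 4*((l*l)*l) = -28 + 4*(l**2*l) = -28 + 4*l**3)
-27*P(-(C(-2 - 1*6) + 4)) = -27*(-28 + 4*(-(0 + 4))**3) = -27*(-28 + 4*(-1*4)**3) = -27*(-28 + 4*(-4)**3) = -27*(-28 + 4*(-64)) = -27*(-28 - 256) = -27*(-284) = 7668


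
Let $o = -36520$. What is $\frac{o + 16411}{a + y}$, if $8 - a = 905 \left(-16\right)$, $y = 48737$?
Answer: $- \frac{6703}{21075} \approx -0.31805$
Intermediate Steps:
$a = 14488$ ($a = 8 - 905 \left(-16\right) = 8 - -14480 = 8 + 14480 = 14488$)
$\frac{o + 16411}{a + y} = \frac{-36520 + 16411}{14488 + 48737} = - \frac{20109}{63225} = \left(-20109\right) \frac{1}{63225} = - \frac{6703}{21075}$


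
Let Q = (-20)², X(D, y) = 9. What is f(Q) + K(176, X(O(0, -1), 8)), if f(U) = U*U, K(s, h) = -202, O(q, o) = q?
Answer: 159798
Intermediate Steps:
Q = 400
f(U) = U²
f(Q) + K(176, X(O(0, -1), 8)) = 400² - 202 = 160000 - 202 = 159798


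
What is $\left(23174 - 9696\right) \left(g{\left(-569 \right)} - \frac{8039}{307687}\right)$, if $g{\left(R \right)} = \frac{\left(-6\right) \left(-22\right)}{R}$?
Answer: $- \frac{609055657250}{175073903} \approx -3478.8$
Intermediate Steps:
$g{\left(R \right)} = \frac{132}{R}$
$\left(23174 - 9696\right) \left(g{\left(-569 \right)} - \frac{8039}{307687}\right) = \left(23174 - 9696\right) \left(\frac{132}{-569} - \frac{8039}{307687}\right) = 13478 \left(132 \left(- \frac{1}{569}\right) - \frac{8039}{307687}\right) = 13478 \left(- \frac{132}{569} - \frac{8039}{307687}\right) = 13478 \left(- \frac{45188875}{175073903}\right) = - \frac{609055657250}{175073903}$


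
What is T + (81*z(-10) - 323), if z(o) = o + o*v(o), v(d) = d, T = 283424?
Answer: 290391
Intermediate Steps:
z(o) = o + o² (z(o) = o + o*o = o + o²)
T + (81*z(-10) - 323) = 283424 + (81*(-10*(1 - 10)) - 323) = 283424 + (81*(-10*(-9)) - 323) = 283424 + (81*90 - 323) = 283424 + (7290 - 323) = 283424 + 6967 = 290391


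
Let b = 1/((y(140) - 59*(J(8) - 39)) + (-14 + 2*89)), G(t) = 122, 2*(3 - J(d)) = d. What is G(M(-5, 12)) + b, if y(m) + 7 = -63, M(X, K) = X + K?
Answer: 299389/2454 ≈ 122.00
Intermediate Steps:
M(X, K) = K + X
J(d) = 3 - d/2
y(m) = -70 (y(m) = -7 - 63 = -70)
b = 1/2454 (b = 1/((-70 - 59*((3 - ½*8) - 39)) + (-14 + 2*89)) = 1/((-70 - 59*((3 - 4) - 39)) + (-14 + 178)) = 1/((-70 - 59*(-1 - 39)) + 164) = 1/((-70 - 59*(-40)) + 164) = 1/((-70 - 1*(-2360)) + 164) = 1/((-70 + 2360) + 164) = 1/(2290 + 164) = 1/2454 ≈ 0.00040750)
G(M(-5, 12)) + b = 122 + 1/2454 = 299389/2454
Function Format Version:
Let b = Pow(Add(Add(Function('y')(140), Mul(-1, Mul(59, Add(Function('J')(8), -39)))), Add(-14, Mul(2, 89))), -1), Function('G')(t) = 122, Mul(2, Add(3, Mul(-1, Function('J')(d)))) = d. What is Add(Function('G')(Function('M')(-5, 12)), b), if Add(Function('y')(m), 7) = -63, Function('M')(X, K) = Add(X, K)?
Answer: Rational(299389, 2454) ≈ 122.00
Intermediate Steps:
Function('M')(X, K) = Add(K, X)
Function('J')(d) = Add(3, Mul(Rational(-1, 2), d))
Function('y')(m) = -70 (Function('y')(m) = Add(-7, -63) = -70)
b = Rational(1, 2454) (b = Pow(Add(Add(-70, Mul(-1, Mul(59, Add(Add(3, Mul(Rational(-1, 2), 8)), -39)))), Add(-14, Mul(2, 89))), -1) = Pow(Add(Add(-70, Mul(-1, Mul(59, Add(Add(3, -4), -39)))), Add(-14, 178)), -1) = Pow(Add(Add(-70, Mul(-1, Mul(59, Add(-1, -39)))), 164), -1) = Pow(Add(Add(-70, Mul(-1, Mul(59, -40))), 164), -1) = Pow(Add(Add(-70, Mul(-1, -2360)), 164), -1) = Pow(Add(Add(-70, 2360), 164), -1) = Pow(Add(2290, 164), -1) = Pow(2454, -1) = Rational(1, 2454) ≈ 0.00040750)
Add(Function('G')(Function('M')(-5, 12)), b) = Add(122, Rational(1, 2454)) = Rational(299389, 2454)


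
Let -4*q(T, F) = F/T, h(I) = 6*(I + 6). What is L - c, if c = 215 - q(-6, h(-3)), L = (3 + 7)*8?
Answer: -537/4 ≈ -134.25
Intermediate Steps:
h(I) = 36 + 6*I (h(I) = 6*(6 + I) = 36 + 6*I)
L = 80 (L = 10*8 = 80)
q(T, F) = -F/(4*T)
c = 857/4 (c = 215 - (-1)*(36 + 6*(-3))/(4*(-6)) = 215 - (-1)*(36 - 18)*(-1)/(4*6) = 215 - (-1)*18*(-1)/(4*6) = 215 - 1*¾ = 215 - ¾ = 857/4 ≈ 214.25)
L - c = 80 - 1*857/4 = 80 - 857/4 = -537/4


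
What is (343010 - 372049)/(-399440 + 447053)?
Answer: -29039/47613 ≈ -0.60990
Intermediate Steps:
(343010 - 372049)/(-399440 + 447053) = -29039/47613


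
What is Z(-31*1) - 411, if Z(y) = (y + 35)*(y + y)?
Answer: -659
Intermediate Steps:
Z(y) = 2*y*(35 + y) (Z(y) = (35 + y)*(2*y) = 2*y*(35 + y))
Z(-31*1) - 411 = 2*(-31*1)*(35 - 31*1) - 411 = 2*(-31)*(35 - 31) - 411 = 2*(-31)*4 - 411 = -248 - 411 = -659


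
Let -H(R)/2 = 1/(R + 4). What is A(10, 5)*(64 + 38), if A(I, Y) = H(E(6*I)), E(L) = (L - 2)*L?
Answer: -51/871 ≈ -0.058553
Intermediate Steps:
E(L) = L*(-2 + L) (E(L) = (-2 + L)*L = L*(-2 + L))
H(R) = -2/(4 + R) (H(R) = -2/(R + 4) = -2/(4 + R))
A(I, Y) = -2/(4 + 6*I*(-2 + 6*I)) (A(I, Y) = -2/(4 + (6*I)*(-2 + 6*I)) = -2/(4 + 6*I*(-2 + 6*I)))
A(10, 5)*(64 + 38) = (-1/(2 + 6*10*(-1 + 3*10)))*(64 + 38) = -1/(2 + 6*10*(-1 + 30))*102 = -1/(2 + 6*10*29)*102 = -1/(2 + 1740)*102 = -1/1742*102 = -51/871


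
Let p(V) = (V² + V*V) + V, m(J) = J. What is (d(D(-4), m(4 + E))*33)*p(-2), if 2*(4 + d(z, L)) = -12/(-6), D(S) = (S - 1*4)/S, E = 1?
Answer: -594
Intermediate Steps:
D(S) = (-4 + S)/S (D(S) = (S - 4)/S = (-4 + S)/S)
p(V) = V + 2*V² (p(V) = (V² + V²) + V = 2*V² + V = V + 2*V²)
d(z, L) = -3 (d(z, L) = -4 + (-12/(-6))/2 = -4 + (-12*(-⅙))/2 = -4 + (½)*2 = -4 + 1 = -3)
(d(D(-4), m(4 + E))*33)*p(-2) = (-3*33)*(-2*(1 + 2*(-2))) = -(-198)*(1 - 4) = -(-198)*(-3) = -99*6 = -594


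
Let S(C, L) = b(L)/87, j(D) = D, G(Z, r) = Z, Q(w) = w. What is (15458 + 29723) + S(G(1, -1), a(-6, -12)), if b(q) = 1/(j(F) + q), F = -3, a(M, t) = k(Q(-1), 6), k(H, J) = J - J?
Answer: 11792240/261 ≈ 45181.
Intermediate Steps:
k(H, J) = 0
a(M, t) = 0
b(q) = 1/(-3 + q)
S(C, L) = 1/(87*(-3 + L)) (S(C, L) = 1/((-3 + L)*87) = (1/87)/(-3 + L) = 1/(87*(-3 + L)))
(15458 + 29723) + S(G(1, -1), a(-6, -12)) = (15458 + 29723) + 1/(87*(-3 + 0)) = 45181 + (1/87)/(-3) = 45181 + (1/87)*(-⅓) = 45181 - 1/261 = 11792240/261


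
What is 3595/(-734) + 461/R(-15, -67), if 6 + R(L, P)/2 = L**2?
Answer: -309059/80373 ≈ -3.8453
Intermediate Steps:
R(L, P) = -12 + 2*L**2
3595/(-734) + 461/R(-15, -67) = 3595/(-734) + 461/(-12 + 2*(-15)**2) = 3595*(-1/734) + 461/(-12 + 2*225) = -3595/734 + 461/(-12 + 450) = -3595/734 + 461/438 = -309059/80373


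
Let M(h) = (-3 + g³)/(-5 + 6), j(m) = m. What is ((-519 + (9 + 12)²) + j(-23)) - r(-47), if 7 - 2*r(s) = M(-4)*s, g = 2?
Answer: -222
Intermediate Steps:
M(h) = 5 (M(h) = (-3 + 2³)/(-5 + 6) = (-3 + 8)/1 = 5*1 = 5)
r(s) = 7/2 - 5*s/2
((-519 + (9 + 12)²) + j(-23)) - r(-47) = ((-519 + (9 + 12)²) - 23) - (7/2 - 5/2*(-47)) = ((-519 + 21²) - 23) - (7/2 + 235/2) = ((-519 + 441) - 23) - 1*121 = (-78 - 23) - 121 = -101 - 121 = -222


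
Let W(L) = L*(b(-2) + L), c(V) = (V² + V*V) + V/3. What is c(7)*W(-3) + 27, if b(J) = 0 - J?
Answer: 328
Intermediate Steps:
b(J) = -J
c(V) = 2*V² + V/3 (c(V) = (V² + V²) + V*(⅓) = 2*V² + V/3)
W(L) = L*(2 + L) (W(L) = L*(-1*(-2) + L) = L*(2 + L))
c(7)*W(-3) + 27 = ((⅓)*7*(1 + 6*7))*(-3*(2 - 3)) + 27 = ((⅓)*7*(1 + 42))*(-3*(-1)) + 27 = ((⅓)*7*43)*3 + 27 = (301/3)*3 + 27 = 301 + 27 = 328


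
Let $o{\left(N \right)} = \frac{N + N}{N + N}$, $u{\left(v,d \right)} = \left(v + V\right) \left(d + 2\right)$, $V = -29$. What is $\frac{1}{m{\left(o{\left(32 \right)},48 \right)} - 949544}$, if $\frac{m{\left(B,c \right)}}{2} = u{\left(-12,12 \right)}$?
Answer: $- \frac{1}{950692} \approx -1.0519 \cdot 10^{-6}$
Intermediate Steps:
$u{\left(v,d \right)} = \left(-29 + v\right) \left(2 + d\right)$ ($u{\left(v,d \right)} = \left(v - 29\right) \left(d + 2\right) = \left(-29 + v\right) \left(2 + d\right)$)
$o{\left(N \right)} = 1$ ($o{\left(N \right)} = \frac{2 N}{2 N} = 2 N \frac{1}{2 N} = 1$)
$m{\left(B,c \right)} = -1148$ ($m{\left(B,c \right)} = 2 \left(-58 - 348 + 2 \left(-12\right) + 12 \left(-12\right)\right) = 2 \left(-58 - 348 - 24 - 144\right) = 2 \left(-574\right) = -1148$)
$\frac{1}{m{\left(o{\left(32 \right)},48 \right)} - 949544} = \frac{1}{-1148 - 949544} = \frac{1}{-950692} = - \frac{1}{950692}$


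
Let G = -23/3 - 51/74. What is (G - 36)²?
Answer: 96963409/49284 ≈ 1967.4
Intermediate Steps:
G = -1855/222 (G = -23*⅓ - 51*1/74 = -23/3 - 51/74 = -1855/222 ≈ -8.3559)
(G - 36)² = (-1855/222 - 36)² = (-9847/222)² = 96963409/49284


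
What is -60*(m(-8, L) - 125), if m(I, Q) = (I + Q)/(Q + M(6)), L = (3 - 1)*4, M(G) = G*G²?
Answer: 7500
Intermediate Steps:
M(G) = G³
L = 8 (L = 2*4 = 8)
m(I, Q) = (I + Q)/(216 + Q) (m(I, Q) = (I + Q)/(Q + 6³) = (I + Q)/(Q + 216) = (I + Q)/(216 + Q))
-60*(m(-8, L) - 125) = -60*((-8 + 8)/(216 + 8) - 125) = -60*(0/224 - 125) = -60*((1/224)*0 - 125) = -60*(0 - 125) = -60*(-125) = 7500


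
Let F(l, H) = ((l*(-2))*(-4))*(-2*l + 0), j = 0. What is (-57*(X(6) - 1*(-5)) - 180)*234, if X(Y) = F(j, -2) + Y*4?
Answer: -428922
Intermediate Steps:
F(l, H) = -16*l² (F(l, H) = (-2*l*(-4))*(-2*l) = (8*l)*(-2*l) = -16*l²)
X(Y) = 4*Y (X(Y) = -16*0² + Y*4 = -16*0 + 4*Y = 0 + 4*Y = 4*Y)
(-57*(X(6) - 1*(-5)) - 180)*234 = (-57*(4*6 - 1*(-5)) - 180)*234 = (-57*(24 + 5) - 180)*234 = (-57*29 - 180)*234 = (-1653 - 180)*234 = -1833*234 = -428922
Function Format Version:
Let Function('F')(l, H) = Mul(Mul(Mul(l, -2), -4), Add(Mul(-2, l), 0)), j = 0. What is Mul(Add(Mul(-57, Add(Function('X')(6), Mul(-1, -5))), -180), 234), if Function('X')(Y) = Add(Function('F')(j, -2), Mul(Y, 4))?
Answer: -428922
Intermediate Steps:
Function('F')(l, H) = Mul(-16, Pow(l, 2)) (Function('F')(l, H) = Mul(Mul(Mul(-2, l), -4), Mul(-2, l)) = Mul(Mul(8, l), Mul(-2, l)) = Mul(-16, Pow(l, 2)))
Function('X')(Y) = Mul(4, Y) (Function('X')(Y) = Add(Mul(-16, Pow(0, 2)), Mul(Y, 4)) = Add(Mul(-16, 0), Mul(4, Y)) = Add(0, Mul(4, Y)) = Mul(4, Y))
Mul(Add(Mul(-57, Add(Function('X')(6), Mul(-1, -5))), -180), 234) = Mul(Add(Mul(-57, Add(Mul(4, 6), Mul(-1, -5))), -180), 234) = Mul(Add(Mul(-57, Add(24, 5)), -180), 234) = Mul(Add(Mul(-57, 29), -180), 234) = Mul(Add(-1653, -180), 234) = Mul(-1833, 234) = -428922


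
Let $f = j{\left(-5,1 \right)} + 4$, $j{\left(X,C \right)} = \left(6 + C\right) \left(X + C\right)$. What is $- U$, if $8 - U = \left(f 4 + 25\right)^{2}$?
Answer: $5033$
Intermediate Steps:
$j{\left(X,C \right)} = \left(6 + C\right) \left(C + X\right)$
$f = -24$ ($f = \left(1^{2} + 6 \cdot 1 + 6 \left(-5\right) + 1 \left(-5\right)\right) + 4 = \left(1 + 6 - 30 - 5\right) + 4 = -28 + 4 = -24$)
$U = -5033$ ($U = 8 - \left(\left(-24\right) 4 + 25\right)^{2} = 8 - \left(-96 + 25\right)^{2} = 8 - \left(-71\right)^{2} = 8 - 5041 = -5033$)
$- U = \left(-1\right) \left(-5033\right) = 5033$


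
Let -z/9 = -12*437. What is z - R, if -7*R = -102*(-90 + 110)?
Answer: 328332/7 ≈ 46905.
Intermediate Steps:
z = 47196 (z = -(-108)*437 = -9*(-5244) = 47196)
R = 2040/7 (R = -(-102)*(-90 + 110)/7 = -(-102)*20/7 = -1/7*(-2040) = 2040/7 ≈ 291.43)
z - R = 47196 - 1*2040/7 = 47196 - 2040/7 = 328332/7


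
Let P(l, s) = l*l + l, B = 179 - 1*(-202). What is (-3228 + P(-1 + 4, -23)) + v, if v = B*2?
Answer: -2454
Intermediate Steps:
B = 381 (B = 179 + 202 = 381)
P(l, s) = l + l² (P(l, s) = l² + l = l + l²)
v = 762 (v = 381*2 = 762)
(-3228 + P(-1 + 4, -23)) + v = (-3228 + (-1 + 4)*(1 + (-1 + 4))) + 762 = (-3228 + 3*(1 + 3)) + 762 = (-3228 + 3*4) + 762 = (-3228 + 12) + 762 = -3216 + 762 = -2454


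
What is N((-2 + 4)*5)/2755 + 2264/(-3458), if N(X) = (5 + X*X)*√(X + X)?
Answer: -1132/1729 + 42*√5/551 ≈ -0.48427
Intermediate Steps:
N(X) = √2*√X*(5 + X²) (N(X) = (5 + X²)*√(2*X) = (5 + X²)*(√2*√X) = √2*√X*(5 + X²))
N((-2 + 4)*5)/2755 + 2264/(-3458) = (√2*√((-2 + 4)*5)*(5 + ((-2 + 4)*5)²))/2755 + 2264/(-3458) = (√2*√(2*5)*(5 + (2*5)²))*(1/2755) + 2264*(-1/3458) = (√2*√10*(5 + 10²))*(1/2755) - 1132/1729 = (√2*√10*(5 + 100))*(1/2755) - 1132/1729 = (√2*√10*105)*(1/2755) - 1132/1729 = (210*√5)*(1/2755) - 1132/1729 = 42*√5/551 - 1132/1729 = -1132/1729 + 42*√5/551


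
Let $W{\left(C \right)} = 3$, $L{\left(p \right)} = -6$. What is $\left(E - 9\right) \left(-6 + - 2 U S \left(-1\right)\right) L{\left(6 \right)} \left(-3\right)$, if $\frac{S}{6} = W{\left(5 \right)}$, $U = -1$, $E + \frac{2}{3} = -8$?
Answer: $13356$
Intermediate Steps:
$E = - \frac{26}{3}$ ($E = - \frac{2}{3} - 8 = - \frac{26}{3} \approx -8.6667$)
$S = 18$ ($S = 6 \cdot 3 = 18$)
$\left(E - 9\right) \left(-6 + - 2 U S \left(-1\right)\right) L{\left(6 \right)} \left(-3\right) = \left(- \frac{26}{3} - 9\right) \left(-6 + \left(-2\right) \left(-1\right) 18 \left(-1\right)\right) \left(\left(-6\right) \left(-3\right)\right) = - \frac{53 \left(-6 + 2 \cdot 18 \left(-1\right)\right)}{3} \cdot 18 = - \frac{53 \left(-6 + 36 \left(-1\right)\right)}{3} \cdot 18 = - \frac{53 \left(-6 - 36\right)}{3} \cdot 18 = \left(- \frac{53}{3}\right) \left(-42\right) 18 = 742 \cdot 18 = 13356$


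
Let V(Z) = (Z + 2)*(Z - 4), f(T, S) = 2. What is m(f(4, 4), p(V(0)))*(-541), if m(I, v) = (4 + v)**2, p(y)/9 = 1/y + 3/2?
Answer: -9284101/64 ≈ -1.4506e+5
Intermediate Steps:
V(Z) = (-4 + Z)*(2 + Z) (V(Z) = (2 + Z)*(-4 + Z) = (-4 + Z)*(2 + Z))
p(y) = 27/2 + 9/y (p(y) = 9*(1/y + 3/2) = 9*(3/2 + 1/y) = 27/2 + 9/y)
m(f(4, 4), p(V(0)))*(-541) = (4 + (27/2 + 9/(-8 + 0**2 - 2*0)))**2*(-541) = (4 + (27/2 + 9/(-8 + 0 + 0)))**2*(-541) = (4 + (27/2 + 9/(-8)))**2*(-541) = (4 + (27/2 + 9*(-1/8)))**2*(-541) = (4 + (27/2 - 9/8))**2*(-541) = (4 + 99/8)**2*(-541) = (131/8)**2*(-541) = (17161/64)*(-541) = -9284101/64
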